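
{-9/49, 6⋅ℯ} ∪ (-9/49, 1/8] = [-9/49, 1/8] ∪ {6⋅ℯ}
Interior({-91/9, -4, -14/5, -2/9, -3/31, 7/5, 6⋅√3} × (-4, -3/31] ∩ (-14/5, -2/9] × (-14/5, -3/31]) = ∅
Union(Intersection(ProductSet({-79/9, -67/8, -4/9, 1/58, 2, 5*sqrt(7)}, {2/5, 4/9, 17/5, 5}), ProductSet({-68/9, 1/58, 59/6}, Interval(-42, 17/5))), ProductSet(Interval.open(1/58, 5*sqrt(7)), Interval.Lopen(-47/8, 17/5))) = Union(ProductSet({1/58}, {2/5, 4/9, 17/5}), ProductSet(Interval.open(1/58, 5*sqrt(7)), Interval.Lopen(-47/8, 17/5)))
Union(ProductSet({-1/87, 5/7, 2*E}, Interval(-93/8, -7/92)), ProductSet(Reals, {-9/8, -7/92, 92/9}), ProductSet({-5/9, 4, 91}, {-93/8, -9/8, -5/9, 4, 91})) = Union(ProductSet({-5/9, 4, 91}, {-93/8, -9/8, -5/9, 4, 91}), ProductSet({-1/87, 5/7, 2*E}, Interval(-93/8, -7/92)), ProductSet(Reals, {-9/8, -7/92, 92/9}))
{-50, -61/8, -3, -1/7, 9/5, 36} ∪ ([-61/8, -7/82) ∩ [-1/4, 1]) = {-50, -61/8, -3, 9/5, 36} ∪ [-1/4, -7/82)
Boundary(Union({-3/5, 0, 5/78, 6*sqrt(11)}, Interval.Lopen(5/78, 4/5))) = {-3/5, 0, 5/78, 4/5, 6*sqrt(11)}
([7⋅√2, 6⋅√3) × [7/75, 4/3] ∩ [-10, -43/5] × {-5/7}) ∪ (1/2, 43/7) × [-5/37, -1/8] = (1/2, 43/7) × [-5/37, -1/8]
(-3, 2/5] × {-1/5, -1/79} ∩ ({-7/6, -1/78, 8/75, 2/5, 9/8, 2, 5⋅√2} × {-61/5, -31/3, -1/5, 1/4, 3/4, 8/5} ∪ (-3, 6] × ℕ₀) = {-7/6, -1/78, 8/75, 2/5} × {-1/5}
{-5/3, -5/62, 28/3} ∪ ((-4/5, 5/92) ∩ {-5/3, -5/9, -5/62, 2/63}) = {-5/3, -5/9, -5/62, 2/63, 28/3}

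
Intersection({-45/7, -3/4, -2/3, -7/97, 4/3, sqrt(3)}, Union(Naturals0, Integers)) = EmptySet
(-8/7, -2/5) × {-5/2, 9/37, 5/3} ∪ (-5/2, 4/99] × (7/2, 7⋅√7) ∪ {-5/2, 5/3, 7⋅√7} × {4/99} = ((-8/7, -2/5) × {-5/2, 9/37, 5/3}) ∪ ({-5/2, 5/3, 7⋅√7} × {4/99}) ∪ ((-5/2, 4/99] × (7/2, 7⋅√7))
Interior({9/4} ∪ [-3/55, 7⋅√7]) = (-3/55, 7⋅√7)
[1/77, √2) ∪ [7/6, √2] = [1/77, √2]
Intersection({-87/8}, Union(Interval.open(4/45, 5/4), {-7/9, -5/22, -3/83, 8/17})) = EmptySet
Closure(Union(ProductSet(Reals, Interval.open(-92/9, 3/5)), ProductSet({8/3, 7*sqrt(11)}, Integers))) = Union(ProductSet({8/3, 7*sqrt(11)}, Integers), ProductSet(Reals, Interval(-92/9, 3/5)))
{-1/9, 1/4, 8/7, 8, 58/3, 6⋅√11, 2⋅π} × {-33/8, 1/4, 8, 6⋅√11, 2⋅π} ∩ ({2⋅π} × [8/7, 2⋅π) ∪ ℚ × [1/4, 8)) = {-1/9, 1/4, 8/7, 8, 58/3} × {1/4, 2⋅π}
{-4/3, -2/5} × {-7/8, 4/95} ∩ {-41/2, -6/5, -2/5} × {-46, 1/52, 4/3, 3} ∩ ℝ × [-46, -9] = ∅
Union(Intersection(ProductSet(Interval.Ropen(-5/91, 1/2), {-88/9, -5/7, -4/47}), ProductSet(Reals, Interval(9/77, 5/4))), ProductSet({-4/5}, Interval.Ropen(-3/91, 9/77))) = ProductSet({-4/5}, Interval.Ropen(-3/91, 9/77))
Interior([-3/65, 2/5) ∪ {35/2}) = (-3/65, 2/5)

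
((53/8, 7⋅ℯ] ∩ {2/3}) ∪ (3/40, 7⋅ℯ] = (3/40, 7⋅ℯ]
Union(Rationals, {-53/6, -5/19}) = Rationals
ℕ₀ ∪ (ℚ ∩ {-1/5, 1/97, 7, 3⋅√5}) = {-1/5, 1/97} ∪ ℕ₀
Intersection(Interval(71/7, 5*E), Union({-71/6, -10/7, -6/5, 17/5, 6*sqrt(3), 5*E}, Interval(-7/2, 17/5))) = {6*sqrt(3), 5*E}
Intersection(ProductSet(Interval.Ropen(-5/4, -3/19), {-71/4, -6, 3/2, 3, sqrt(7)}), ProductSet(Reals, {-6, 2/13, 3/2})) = ProductSet(Interval.Ropen(-5/4, -3/19), {-6, 3/2})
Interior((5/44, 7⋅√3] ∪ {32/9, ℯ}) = (5/44, 7⋅√3)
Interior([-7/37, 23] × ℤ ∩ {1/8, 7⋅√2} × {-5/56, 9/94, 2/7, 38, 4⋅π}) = ∅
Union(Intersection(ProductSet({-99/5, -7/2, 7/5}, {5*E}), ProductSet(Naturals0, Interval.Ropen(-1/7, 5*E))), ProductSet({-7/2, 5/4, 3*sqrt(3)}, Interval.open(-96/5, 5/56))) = ProductSet({-7/2, 5/4, 3*sqrt(3)}, Interval.open(-96/5, 5/56))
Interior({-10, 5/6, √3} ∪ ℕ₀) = ∅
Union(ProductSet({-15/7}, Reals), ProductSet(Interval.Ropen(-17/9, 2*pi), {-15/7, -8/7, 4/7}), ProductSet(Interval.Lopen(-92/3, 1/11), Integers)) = Union(ProductSet({-15/7}, Reals), ProductSet(Interval.Lopen(-92/3, 1/11), Integers), ProductSet(Interval.Ropen(-17/9, 2*pi), {-15/7, -8/7, 4/7}))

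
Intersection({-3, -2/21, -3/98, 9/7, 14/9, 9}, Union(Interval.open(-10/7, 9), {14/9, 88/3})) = {-2/21, -3/98, 9/7, 14/9}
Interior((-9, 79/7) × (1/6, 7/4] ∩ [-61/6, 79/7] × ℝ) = (-9, 79/7) × (1/6, 7/4)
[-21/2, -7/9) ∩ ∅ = ∅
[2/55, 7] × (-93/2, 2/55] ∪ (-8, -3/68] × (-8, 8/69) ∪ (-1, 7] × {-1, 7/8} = ((-1, 7] × {-1, 7/8}) ∪ ((-8, -3/68] × (-8, 8/69)) ∪ ([2/55, 7] × (-93/2, 2/55])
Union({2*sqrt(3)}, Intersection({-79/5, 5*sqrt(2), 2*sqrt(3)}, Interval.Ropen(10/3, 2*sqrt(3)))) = {2*sqrt(3)}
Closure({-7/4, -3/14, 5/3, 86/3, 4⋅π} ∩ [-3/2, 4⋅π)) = {-3/14, 5/3}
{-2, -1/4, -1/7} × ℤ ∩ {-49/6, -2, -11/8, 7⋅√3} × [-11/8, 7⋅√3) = {-2} × {-1, 0, …, 12}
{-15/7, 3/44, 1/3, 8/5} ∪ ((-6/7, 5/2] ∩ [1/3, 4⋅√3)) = {-15/7, 3/44} ∪ [1/3, 5/2]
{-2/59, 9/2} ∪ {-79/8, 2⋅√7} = {-79/8, -2/59, 9/2, 2⋅√7}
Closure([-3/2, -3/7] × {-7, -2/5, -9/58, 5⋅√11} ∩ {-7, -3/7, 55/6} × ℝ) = {-3/7} × {-7, -2/5, -9/58, 5⋅√11}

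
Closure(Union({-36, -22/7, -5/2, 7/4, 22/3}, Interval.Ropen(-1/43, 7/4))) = Union({-36, -22/7, -5/2, 22/3}, Interval(-1/43, 7/4))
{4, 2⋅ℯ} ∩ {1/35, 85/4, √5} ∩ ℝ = ∅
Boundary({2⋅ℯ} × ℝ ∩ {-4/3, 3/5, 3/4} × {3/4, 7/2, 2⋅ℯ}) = ∅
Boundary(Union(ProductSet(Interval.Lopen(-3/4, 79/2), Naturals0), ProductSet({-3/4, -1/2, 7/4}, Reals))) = Union(ProductSet({-3/4, -1/2, 7/4}, Reals), ProductSet(Interval(-3/4, 79/2), Naturals0))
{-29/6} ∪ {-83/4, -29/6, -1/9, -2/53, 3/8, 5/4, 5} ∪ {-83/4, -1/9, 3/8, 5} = {-83/4, -29/6, -1/9, -2/53, 3/8, 5/4, 5}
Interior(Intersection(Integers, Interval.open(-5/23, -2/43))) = EmptySet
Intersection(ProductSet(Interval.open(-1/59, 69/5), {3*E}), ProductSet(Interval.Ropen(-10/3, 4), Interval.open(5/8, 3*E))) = EmptySet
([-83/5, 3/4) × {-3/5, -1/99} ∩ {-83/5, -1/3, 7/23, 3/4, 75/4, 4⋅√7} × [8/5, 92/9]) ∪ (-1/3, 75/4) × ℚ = (-1/3, 75/4) × ℚ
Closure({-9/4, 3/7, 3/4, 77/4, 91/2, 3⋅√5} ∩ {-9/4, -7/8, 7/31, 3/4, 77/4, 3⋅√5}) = {-9/4, 3/4, 77/4, 3⋅√5}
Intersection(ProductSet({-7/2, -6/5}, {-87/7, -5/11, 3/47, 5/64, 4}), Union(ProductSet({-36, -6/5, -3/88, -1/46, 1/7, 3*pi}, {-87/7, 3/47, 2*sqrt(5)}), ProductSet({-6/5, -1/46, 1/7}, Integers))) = ProductSet({-6/5}, {-87/7, 3/47, 4})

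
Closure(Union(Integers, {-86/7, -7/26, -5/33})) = Union({-86/7, -7/26, -5/33}, Integers)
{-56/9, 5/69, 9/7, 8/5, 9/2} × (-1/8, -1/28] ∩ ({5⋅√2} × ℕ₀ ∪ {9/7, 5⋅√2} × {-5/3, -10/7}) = ∅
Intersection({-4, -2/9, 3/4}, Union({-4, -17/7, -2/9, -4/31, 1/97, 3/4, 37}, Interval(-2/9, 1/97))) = {-4, -2/9, 3/4}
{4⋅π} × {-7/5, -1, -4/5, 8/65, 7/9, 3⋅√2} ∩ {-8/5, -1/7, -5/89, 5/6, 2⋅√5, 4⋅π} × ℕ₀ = ∅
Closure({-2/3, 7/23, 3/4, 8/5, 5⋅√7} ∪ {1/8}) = {-2/3, 1/8, 7/23, 3/4, 8/5, 5⋅√7}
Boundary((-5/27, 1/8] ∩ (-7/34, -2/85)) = {-5/27, -2/85}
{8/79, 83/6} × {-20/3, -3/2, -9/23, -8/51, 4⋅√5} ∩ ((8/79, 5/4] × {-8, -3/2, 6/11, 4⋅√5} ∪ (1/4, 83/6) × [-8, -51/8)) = ∅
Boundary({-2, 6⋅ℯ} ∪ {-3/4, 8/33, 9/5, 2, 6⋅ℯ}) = {-2, -3/4, 8/33, 9/5, 2, 6⋅ℯ}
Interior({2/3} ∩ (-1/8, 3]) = ∅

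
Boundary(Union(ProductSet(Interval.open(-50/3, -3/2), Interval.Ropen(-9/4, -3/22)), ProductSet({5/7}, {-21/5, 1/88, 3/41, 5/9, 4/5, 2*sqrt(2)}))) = Union(ProductSet({5/7}, {-21/5, 1/88, 3/41, 5/9, 4/5, 2*sqrt(2)}), ProductSet({-50/3, -3/2}, Interval(-9/4, -3/22)), ProductSet(Interval(-50/3, -3/2), {-9/4, -3/22}))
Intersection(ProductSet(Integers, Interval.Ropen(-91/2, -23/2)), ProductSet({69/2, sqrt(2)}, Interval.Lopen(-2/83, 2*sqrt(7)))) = EmptySet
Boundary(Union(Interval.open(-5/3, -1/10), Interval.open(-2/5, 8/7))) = {-5/3, 8/7}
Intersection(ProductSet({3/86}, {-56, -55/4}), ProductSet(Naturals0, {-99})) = EmptySet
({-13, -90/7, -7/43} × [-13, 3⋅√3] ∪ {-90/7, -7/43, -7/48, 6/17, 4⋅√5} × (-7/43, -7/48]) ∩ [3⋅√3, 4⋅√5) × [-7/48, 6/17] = ∅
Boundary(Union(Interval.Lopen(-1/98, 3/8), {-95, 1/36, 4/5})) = {-95, -1/98, 3/8, 4/5}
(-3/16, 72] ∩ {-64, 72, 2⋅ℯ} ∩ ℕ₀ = {72}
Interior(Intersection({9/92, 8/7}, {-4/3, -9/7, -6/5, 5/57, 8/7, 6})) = EmptySet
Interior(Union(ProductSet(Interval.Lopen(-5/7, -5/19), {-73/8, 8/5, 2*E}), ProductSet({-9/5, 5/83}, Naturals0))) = EmptySet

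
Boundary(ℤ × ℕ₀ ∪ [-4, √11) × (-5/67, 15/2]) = (ℤ × ℕ₀ \ (-5/67, 15/2)) ∪ (ℤ \ (-4, √11) × ℕ₀) ∪ ({-4, √11} × [-5/67, 15/2]) ∪ ([-4, √11] × {-5/67, 15/2})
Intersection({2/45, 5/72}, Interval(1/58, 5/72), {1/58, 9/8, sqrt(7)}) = EmptySet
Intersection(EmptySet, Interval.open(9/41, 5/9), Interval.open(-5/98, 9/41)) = EmptySet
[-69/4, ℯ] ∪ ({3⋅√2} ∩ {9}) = [-69/4, ℯ]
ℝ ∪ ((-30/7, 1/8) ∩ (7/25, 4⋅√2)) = ℝ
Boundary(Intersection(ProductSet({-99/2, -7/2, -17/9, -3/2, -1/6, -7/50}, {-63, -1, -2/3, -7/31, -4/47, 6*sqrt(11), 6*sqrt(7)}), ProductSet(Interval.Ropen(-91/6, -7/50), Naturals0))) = EmptySet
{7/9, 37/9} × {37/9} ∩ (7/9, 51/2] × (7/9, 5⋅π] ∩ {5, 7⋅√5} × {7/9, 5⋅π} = ∅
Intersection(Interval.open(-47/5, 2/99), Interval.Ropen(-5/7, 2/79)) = Interval.Ropen(-5/7, 2/99)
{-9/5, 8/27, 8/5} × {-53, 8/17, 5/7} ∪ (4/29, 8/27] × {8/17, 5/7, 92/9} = ({-9/5, 8/27, 8/5} × {-53, 8/17, 5/7}) ∪ ((4/29, 8/27] × {8/17, 5/7, 92/9})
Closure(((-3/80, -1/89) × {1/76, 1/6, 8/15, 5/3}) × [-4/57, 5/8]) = ([-3/80, -1/89] × {1/76, 1/6, 8/15, 5/3}) × [-4/57, 5/8]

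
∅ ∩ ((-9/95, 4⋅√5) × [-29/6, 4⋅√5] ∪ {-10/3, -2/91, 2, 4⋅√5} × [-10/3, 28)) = ∅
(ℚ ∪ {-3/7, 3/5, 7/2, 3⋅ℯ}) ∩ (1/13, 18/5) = ℚ ∩ (1/13, 18/5)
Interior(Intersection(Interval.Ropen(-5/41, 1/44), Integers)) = EmptySet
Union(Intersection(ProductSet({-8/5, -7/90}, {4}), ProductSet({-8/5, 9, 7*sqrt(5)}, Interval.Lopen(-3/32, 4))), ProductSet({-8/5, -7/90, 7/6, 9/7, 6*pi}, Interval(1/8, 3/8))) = Union(ProductSet({-8/5}, {4}), ProductSet({-8/5, -7/90, 7/6, 9/7, 6*pi}, Interval(1/8, 3/8)))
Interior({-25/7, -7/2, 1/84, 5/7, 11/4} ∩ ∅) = ∅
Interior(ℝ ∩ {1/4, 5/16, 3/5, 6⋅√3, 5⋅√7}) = ∅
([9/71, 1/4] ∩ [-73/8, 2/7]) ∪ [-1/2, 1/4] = [-1/2, 1/4]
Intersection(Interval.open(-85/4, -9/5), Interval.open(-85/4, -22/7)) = Interval.open(-85/4, -22/7)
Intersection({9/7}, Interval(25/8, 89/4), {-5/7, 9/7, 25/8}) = EmptySet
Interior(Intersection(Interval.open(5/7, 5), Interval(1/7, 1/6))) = EmptySet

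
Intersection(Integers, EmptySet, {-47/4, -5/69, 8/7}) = EmptySet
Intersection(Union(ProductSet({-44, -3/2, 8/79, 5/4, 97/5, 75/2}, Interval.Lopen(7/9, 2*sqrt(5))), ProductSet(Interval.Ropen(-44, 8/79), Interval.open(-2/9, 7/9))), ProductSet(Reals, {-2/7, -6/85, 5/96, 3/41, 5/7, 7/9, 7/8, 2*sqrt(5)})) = Union(ProductSet({-44, -3/2, 8/79, 5/4, 97/5, 75/2}, {7/8, 2*sqrt(5)}), ProductSet(Interval.Ropen(-44, 8/79), {-6/85, 5/96, 3/41, 5/7}))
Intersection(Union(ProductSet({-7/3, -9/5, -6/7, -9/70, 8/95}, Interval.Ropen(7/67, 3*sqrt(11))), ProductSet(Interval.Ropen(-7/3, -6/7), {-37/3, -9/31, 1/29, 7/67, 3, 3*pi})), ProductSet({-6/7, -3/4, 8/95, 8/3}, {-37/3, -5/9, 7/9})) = ProductSet({-6/7, 8/95}, {7/9})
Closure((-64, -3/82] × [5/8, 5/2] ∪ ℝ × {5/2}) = (ℝ × {5/2}) ∪ ([-64, -3/82] × [5/8, 5/2])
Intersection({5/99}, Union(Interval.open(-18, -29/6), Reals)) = {5/99}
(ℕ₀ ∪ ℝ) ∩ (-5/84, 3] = (-5/84, 3]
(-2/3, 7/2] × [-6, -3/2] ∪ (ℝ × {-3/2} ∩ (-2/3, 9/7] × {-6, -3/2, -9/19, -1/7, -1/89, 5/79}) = (-2/3, 7/2] × [-6, -3/2]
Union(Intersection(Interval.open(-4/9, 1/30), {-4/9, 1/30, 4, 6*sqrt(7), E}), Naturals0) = Naturals0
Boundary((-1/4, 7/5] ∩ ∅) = ∅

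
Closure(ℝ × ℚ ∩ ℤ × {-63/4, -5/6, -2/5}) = ℤ × {-63/4, -5/6, -2/5}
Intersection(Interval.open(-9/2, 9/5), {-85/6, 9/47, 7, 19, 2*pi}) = {9/47}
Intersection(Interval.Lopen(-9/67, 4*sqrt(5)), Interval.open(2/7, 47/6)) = Interval.open(2/7, 47/6)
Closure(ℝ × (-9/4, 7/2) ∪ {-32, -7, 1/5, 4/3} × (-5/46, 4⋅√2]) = (ℝ × [-9/4, 7/2]) ∪ ({-32, -7, 1/5, 4/3} × (-5/46, 4⋅√2])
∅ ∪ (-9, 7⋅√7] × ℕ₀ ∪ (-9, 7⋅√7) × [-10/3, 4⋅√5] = ((-9, 7⋅√7] × ℕ₀) ∪ ((-9, 7⋅√7) × [-10/3, 4⋅√5])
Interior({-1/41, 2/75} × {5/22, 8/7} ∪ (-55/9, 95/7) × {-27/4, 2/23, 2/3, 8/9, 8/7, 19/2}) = ∅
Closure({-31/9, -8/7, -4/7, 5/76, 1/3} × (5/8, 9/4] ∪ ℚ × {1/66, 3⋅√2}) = (ℝ × {1/66, 3⋅√2}) ∪ ({-31/9, -8/7, -4/7, 5/76, 1/3} × [5/8, 9/4])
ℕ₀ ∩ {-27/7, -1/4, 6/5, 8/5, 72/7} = ∅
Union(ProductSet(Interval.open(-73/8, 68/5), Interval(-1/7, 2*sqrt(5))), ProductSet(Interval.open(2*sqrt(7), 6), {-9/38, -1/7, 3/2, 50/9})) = Union(ProductSet(Interval.open(-73/8, 68/5), Interval(-1/7, 2*sqrt(5))), ProductSet(Interval.open(2*sqrt(7), 6), {-9/38, -1/7, 3/2, 50/9}))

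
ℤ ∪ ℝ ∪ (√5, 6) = (-∞, ∞)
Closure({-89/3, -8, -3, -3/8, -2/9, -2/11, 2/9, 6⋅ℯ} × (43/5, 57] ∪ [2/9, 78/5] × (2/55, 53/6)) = ([2/9, 78/5] × [2/55, 53/6]) ∪ ({-89/3, -8, -3, -3/8, -2/9, -2/11, 2/9, 6⋅ℯ} × [43/5, 57])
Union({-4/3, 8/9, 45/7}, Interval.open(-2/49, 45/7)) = Union({-4/3}, Interval.Lopen(-2/49, 45/7))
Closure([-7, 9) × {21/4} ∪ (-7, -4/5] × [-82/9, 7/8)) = ([-7, 9] × {21/4}) ∪ ({-7, -4/5} × [-82/9, 7/8]) ∪ ([-7, -4/5] × {-82/9, 7/8}) ∪ ((-7, -4/5] × [-82/9, 7/8))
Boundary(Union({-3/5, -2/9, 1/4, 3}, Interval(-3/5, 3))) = {-3/5, 3}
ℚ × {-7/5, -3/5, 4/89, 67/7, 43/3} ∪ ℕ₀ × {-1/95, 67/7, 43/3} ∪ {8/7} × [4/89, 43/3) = (ℕ₀ × {-1/95, 67/7, 43/3}) ∪ ({8/7} × [4/89, 43/3)) ∪ (ℚ × {-7/5, -3/5, 4/89, 67/7, 43/3})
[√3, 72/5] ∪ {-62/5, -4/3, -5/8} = {-62/5, -4/3, -5/8} ∪ [√3, 72/5]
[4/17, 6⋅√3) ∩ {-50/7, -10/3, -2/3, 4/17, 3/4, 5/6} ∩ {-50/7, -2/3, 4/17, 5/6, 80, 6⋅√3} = {4/17, 5/6}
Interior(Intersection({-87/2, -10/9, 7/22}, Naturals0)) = EmptySet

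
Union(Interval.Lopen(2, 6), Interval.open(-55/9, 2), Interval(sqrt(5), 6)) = Union(Interval.open(-55/9, 2), Interval.Lopen(2, 6))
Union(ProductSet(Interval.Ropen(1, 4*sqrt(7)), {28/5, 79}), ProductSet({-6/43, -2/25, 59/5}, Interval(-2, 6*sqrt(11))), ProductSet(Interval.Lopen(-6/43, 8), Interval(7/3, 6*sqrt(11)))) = Union(ProductSet({-6/43, -2/25, 59/5}, Interval(-2, 6*sqrt(11))), ProductSet(Interval.Lopen(-6/43, 8), Interval(7/3, 6*sqrt(11))), ProductSet(Interval.Ropen(1, 4*sqrt(7)), {28/5, 79}))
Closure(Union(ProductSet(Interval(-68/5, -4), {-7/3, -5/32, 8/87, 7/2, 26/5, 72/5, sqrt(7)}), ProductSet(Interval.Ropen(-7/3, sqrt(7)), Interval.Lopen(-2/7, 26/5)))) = Union(ProductSet({-7/3, sqrt(7)}, Interval(-2/7, 26/5)), ProductSet(Interval(-68/5, -4), {-7/3, -5/32, 8/87, 7/2, 26/5, 72/5, sqrt(7)}), ProductSet(Interval(-7/3, sqrt(7)), {-2/7, 26/5}), ProductSet(Interval.Ropen(-7/3, sqrt(7)), Interval.Lopen(-2/7, 26/5)))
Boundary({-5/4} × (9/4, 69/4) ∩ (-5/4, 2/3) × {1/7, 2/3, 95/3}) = ∅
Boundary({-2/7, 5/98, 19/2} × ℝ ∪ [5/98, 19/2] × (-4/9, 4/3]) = ([5/98, 19/2] × {-4/9, 4/3}) ∪ ({-2/7, 5/98, 19/2} × (-∞, ∞))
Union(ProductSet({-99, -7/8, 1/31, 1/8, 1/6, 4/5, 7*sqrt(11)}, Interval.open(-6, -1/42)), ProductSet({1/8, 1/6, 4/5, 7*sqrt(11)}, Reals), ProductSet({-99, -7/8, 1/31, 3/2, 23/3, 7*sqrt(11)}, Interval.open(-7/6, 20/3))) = Union(ProductSet({1/8, 1/6, 4/5, 7*sqrt(11)}, Reals), ProductSet({-99, -7/8, 1/31, 3/2, 23/3, 7*sqrt(11)}, Interval.open(-7/6, 20/3)), ProductSet({-99, -7/8, 1/31, 1/8, 1/6, 4/5, 7*sqrt(11)}, Interval.open(-6, -1/42)))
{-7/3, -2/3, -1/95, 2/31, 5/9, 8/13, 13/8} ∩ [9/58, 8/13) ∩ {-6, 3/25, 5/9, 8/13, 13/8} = {5/9}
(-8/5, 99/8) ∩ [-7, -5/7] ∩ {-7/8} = {-7/8}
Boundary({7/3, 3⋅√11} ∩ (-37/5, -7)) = ∅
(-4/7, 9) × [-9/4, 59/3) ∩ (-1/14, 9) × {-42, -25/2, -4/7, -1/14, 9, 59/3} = (-1/14, 9) × {-4/7, -1/14, 9}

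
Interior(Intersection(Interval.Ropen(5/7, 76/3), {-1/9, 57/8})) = EmptySet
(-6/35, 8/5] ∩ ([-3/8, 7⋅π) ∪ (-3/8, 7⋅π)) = (-6/35, 8/5]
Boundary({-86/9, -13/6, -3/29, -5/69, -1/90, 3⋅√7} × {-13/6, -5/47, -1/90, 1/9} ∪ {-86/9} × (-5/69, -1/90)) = ({-86/9} × [-5/69, -1/90]) ∪ ({-86/9, -13/6, -3/29, -5/69, -1/90, 3⋅√7} × {-13/6, -5/47, -1/90, 1/9})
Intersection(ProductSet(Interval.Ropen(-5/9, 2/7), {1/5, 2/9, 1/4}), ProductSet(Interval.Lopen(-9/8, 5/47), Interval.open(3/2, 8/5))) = EmptySet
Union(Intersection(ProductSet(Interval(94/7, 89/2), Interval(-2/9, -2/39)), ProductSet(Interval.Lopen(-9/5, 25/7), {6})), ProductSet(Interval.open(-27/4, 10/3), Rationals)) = ProductSet(Interval.open(-27/4, 10/3), Rationals)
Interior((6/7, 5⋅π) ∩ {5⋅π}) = ∅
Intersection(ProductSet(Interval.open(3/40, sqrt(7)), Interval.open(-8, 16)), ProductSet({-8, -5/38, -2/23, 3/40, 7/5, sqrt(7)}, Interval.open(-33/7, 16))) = ProductSet({7/5}, Interval.open(-33/7, 16))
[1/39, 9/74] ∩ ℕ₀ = ∅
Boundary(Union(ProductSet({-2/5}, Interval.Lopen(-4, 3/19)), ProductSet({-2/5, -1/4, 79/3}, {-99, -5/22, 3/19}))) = Union(ProductSet({-2/5}, Interval(-4, 3/19)), ProductSet({-2/5, -1/4, 79/3}, {-99, -5/22, 3/19}))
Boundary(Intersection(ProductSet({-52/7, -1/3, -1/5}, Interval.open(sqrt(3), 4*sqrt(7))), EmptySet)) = EmptySet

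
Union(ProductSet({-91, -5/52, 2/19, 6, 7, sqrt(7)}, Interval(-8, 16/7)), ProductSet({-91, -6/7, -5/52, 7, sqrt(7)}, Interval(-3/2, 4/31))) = Union(ProductSet({-91, -6/7, -5/52, 7, sqrt(7)}, Interval(-3/2, 4/31)), ProductSet({-91, -5/52, 2/19, 6, 7, sqrt(7)}, Interval(-8, 16/7)))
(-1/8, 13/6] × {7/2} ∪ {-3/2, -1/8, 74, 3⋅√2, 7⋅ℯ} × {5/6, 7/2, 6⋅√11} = ((-1/8, 13/6] × {7/2}) ∪ ({-3/2, -1/8, 74, 3⋅√2, 7⋅ℯ} × {5/6, 7/2, 6⋅√11})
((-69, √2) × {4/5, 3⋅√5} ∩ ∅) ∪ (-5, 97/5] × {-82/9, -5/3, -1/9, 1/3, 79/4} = (-5, 97/5] × {-82/9, -5/3, -1/9, 1/3, 79/4}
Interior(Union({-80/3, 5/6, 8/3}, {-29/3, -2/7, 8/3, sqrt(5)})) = EmptySet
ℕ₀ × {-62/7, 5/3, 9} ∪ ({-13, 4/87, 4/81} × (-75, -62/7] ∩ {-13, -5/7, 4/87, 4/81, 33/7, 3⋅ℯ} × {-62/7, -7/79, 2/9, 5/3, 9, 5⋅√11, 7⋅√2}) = (ℕ₀ × {-62/7, 5/3, 9}) ∪ ({-13, 4/87, 4/81} × {-62/7})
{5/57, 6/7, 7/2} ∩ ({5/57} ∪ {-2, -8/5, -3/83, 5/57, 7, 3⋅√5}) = {5/57}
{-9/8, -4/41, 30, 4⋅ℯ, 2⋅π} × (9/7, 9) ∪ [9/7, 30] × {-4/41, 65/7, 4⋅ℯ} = ([9/7, 30] × {-4/41, 65/7, 4⋅ℯ}) ∪ ({-9/8, -4/41, 30, 4⋅ℯ, 2⋅π} × (9/7, 9))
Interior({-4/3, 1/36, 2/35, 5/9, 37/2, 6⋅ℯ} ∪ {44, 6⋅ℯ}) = ∅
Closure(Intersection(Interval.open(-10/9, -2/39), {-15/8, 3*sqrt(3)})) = EmptySet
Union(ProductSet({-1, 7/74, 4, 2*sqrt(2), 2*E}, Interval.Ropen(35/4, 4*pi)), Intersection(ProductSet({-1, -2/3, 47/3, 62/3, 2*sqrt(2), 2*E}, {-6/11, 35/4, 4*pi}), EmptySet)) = ProductSet({-1, 7/74, 4, 2*sqrt(2), 2*E}, Interval.Ropen(35/4, 4*pi))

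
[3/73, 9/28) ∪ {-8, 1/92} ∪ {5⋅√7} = {-8, 1/92, 5⋅√7} ∪ [3/73, 9/28)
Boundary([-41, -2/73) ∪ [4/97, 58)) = {-41, -2/73, 4/97, 58}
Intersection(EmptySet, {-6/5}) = EmptySet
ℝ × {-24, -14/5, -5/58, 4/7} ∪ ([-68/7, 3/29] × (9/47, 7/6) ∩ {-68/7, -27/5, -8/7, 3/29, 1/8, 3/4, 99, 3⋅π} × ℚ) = (ℝ × {-24, -14/5, -5/58, 4/7}) ∪ ({-68/7, -27/5, -8/7, 3/29} × (ℚ ∩ (9/47, 7/6)))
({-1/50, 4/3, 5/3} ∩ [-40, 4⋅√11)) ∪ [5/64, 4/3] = {-1/50, 5/3} ∪ [5/64, 4/3]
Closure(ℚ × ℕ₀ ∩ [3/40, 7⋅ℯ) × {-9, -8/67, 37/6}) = ∅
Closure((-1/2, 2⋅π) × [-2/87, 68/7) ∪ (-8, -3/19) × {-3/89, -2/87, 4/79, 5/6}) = ([-8, -3/19] × {-3/89, -2/87}) ∪ ({-1/2, 2⋅π} × [-2/87, 68/7]) ∪ ([-8, -3/19) × {-3/89, -2/87, 4/79, 5/6}) ∪ ([-1/2, 2⋅π] × {-2/87, 68/7}) ∪ ((-1/2, 2⋅π) × [-2/87, 68/7))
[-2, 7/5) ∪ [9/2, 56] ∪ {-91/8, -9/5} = {-91/8} ∪ [-2, 7/5) ∪ [9/2, 56]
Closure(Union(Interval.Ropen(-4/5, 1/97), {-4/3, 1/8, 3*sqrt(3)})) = Union({-4/3, 1/8, 3*sqrt(3)}, Interval(-4/5, 1/97))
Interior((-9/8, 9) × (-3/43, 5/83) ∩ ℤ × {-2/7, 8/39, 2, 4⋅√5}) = ∅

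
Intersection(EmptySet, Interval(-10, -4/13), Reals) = EmptySet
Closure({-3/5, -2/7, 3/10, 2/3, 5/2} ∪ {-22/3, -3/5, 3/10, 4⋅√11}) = {-22/3, -3/5, -2/7, 3/10, 2/3, 5/2, 4⋅√11}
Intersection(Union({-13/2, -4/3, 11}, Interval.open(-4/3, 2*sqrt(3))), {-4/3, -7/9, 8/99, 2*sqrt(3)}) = {-4/3, -7/9, 8/99}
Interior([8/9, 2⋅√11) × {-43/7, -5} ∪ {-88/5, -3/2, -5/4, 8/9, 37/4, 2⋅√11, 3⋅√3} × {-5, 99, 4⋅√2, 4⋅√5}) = ∅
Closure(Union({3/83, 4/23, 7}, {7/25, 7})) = {3/83, 4/23, 7/25, 7}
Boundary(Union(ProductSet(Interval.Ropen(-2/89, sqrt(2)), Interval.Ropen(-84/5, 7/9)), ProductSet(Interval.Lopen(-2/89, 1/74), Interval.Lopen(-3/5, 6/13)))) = Union(ProductSet({-2/89, sqrt(2)}, Interval(-84/5, 7/9)), ProductSet(Interval(-2/89, sqrt(2)), {-84/5, 7/9}))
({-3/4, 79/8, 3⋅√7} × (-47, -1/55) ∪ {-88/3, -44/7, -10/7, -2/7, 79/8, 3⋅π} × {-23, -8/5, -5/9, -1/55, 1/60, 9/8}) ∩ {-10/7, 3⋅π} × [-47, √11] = {-10/7, 3⋅π} × {-23, -8/5, -5/9, -1/55, 1/60, 9/8}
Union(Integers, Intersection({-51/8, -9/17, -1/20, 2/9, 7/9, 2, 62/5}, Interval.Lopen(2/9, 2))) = Union({7/9}, Integers)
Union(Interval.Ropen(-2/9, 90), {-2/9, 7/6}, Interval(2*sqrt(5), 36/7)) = Interval.Ropen(-2/9, 90)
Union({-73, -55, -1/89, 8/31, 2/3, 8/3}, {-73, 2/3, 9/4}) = {-73, -55, -1/89, 8/31, 2/3, 9/4, 8/3}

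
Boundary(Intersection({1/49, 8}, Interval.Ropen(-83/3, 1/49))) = EmptySet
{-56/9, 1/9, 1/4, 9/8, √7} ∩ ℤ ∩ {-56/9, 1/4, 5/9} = ∅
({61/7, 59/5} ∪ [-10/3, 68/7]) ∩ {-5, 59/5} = {59/5}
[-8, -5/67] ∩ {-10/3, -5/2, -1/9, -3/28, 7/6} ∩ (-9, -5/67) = {-10/3, -5/2, -1/9, -3/28}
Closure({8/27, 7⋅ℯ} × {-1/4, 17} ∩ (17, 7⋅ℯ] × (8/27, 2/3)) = ∅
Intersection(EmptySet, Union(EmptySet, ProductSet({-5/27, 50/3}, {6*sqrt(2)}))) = EmptySet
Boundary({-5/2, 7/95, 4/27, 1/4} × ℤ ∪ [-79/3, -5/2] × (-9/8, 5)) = ({-5/2, 7/95, 4/27, 1/4} × ℤ) ∪ ({-79/3, -5/2} × [-9/8, 5]) ∪ ([-79/3, -5/2] × {-9/8, 5})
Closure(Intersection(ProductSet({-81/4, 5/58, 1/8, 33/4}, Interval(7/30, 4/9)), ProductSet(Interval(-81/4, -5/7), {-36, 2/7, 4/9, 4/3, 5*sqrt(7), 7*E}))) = ProductSet({-81/4}, {2/7, 4/9})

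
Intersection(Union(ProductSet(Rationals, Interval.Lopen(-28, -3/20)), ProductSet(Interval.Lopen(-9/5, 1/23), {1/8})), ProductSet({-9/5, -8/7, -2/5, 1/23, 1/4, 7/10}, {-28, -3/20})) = ProductSet({-9/5, -8/7, -2/5, 1/23, 1/4, 7/10}, {-3/20})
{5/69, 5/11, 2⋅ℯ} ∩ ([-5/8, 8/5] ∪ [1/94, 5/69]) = {5/69, 5/11}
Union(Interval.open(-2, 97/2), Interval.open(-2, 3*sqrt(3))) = Interval.open(-2, 97/2)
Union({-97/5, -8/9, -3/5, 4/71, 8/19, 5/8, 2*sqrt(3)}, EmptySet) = {-97/5, -8/9, -3/5, 4/71, 8/19, 5/8, 2*sqrt(3)}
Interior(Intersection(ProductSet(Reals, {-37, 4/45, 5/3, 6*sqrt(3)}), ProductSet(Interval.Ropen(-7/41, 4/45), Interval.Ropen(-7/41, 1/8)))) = EmptySet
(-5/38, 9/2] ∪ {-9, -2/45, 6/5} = {-9} ∪ (-5/38, 9/2]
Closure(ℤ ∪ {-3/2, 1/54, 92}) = ℤ ∪ {-3/2, 1/54}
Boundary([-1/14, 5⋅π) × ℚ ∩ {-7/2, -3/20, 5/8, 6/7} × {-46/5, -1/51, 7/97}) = {5/8, 6/7} × {-46/5, -1/51, 7/97}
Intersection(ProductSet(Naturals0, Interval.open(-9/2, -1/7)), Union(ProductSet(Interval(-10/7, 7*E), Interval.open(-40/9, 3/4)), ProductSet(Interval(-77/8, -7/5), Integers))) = ProductSet(Range(0, 20, 1), Interval.open(-40/9, -1/7))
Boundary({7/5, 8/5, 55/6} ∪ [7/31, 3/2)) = {7/31, 3/2, 8/5, 55/6}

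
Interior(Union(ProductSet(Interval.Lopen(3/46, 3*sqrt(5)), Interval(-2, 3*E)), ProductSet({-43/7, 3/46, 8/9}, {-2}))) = ProductSet(Interval.open(3/46, 3*sqrt(5)), Interval.open(-2, 3*E))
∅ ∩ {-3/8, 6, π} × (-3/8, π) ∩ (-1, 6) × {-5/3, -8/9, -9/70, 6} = ∅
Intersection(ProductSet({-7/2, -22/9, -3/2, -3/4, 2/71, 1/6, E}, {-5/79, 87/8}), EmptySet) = EmptySet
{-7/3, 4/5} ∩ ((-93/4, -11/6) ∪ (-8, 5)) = {-7/3, 4/5}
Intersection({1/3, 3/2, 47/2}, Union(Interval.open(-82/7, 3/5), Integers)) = {1/3}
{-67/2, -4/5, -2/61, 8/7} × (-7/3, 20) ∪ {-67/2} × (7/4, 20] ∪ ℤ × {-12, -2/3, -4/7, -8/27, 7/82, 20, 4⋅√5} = ({-67/2} × (7/4, 20]) ∪ ({-67/2, -4/5, -2/61, 8/7} × (-7/3, 20)) ∪ (ℤ × {-12, -2/3, -4/7, -8/27, 7/82, 20, 4⋅√5})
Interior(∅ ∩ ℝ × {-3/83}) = ∅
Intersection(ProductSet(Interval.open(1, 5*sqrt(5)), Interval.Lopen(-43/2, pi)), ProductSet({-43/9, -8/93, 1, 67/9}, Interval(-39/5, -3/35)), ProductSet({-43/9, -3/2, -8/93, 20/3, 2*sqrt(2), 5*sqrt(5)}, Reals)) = EmptySet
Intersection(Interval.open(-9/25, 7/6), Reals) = Interval.open(-9/25, 7/6)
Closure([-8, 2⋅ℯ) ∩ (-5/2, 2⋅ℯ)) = [-5/2, 2⋅ℯ]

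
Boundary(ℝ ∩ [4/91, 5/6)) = {4/91, 5/6}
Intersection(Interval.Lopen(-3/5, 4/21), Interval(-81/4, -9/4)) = EmptySet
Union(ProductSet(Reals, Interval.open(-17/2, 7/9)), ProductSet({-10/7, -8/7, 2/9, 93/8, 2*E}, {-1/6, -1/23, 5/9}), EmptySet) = ProductSet(Reals, Interval.open(-17/2, 7/9))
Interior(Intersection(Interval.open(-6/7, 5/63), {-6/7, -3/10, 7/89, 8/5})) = EmptySet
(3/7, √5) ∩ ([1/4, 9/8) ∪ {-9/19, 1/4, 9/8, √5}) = (3/7, 9/8]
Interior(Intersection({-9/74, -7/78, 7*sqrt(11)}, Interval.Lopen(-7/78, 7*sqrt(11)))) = EmptySet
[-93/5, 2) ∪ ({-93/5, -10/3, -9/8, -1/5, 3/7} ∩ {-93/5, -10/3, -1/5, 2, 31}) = [-93/5, 2)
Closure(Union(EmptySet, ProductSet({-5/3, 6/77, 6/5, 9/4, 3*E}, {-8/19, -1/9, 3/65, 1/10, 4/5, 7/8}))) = ProductSet({-5/3, 6/77, 6/5, 9/4, 3*E}, {-8/19, -1/9, 3/65, 1/10, 4/5, 7/8})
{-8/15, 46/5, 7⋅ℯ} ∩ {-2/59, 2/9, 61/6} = ∅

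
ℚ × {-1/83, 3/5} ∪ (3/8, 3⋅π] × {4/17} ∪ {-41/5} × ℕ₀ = ({-41/5} × ℕ₀) ∪ (ℚ × {-1/83, 3/5}) ∪ ((3/8, 3⋅π] × {4/17})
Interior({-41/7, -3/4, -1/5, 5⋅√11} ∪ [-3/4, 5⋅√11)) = (-3/4, 5⋅√11)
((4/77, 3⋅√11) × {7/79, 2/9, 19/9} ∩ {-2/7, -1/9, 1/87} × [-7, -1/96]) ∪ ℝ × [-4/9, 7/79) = ℝ × [-4/9, 7/79)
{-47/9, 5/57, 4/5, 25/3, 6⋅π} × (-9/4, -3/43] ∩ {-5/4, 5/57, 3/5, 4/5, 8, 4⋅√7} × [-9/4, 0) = {5/57, 4/5} × (-9/4, -3/43]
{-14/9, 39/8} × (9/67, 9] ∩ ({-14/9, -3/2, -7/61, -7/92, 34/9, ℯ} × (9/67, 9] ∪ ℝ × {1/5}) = ({-14/9, 39/8} × {1/5}) ∪ ({-14/9} × (9/67, 9])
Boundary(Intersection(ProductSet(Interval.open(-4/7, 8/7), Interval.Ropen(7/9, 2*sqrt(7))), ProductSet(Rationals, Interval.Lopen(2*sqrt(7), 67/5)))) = EmptySet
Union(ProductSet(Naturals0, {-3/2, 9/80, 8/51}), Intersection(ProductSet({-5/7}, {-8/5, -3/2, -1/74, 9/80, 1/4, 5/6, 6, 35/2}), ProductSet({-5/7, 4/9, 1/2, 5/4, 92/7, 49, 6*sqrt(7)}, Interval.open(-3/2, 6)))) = Union(ProductSet({-5/7}, {-1/74, 9/80, 1/4, 5/6}), ProductSet(Naturals0, {-3/2, 9/80, 8/51}))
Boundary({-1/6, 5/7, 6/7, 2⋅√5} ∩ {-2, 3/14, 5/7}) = {5/7}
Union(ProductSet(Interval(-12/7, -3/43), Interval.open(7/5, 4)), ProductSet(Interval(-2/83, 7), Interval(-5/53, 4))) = Union(ProductSet(Interval(-12/7, -3/43), Interval.open(7/5, 4)), ProductSet(Interval(-2/83, 7), Interval(-5/53, 4)))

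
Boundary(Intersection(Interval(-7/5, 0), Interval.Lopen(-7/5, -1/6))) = {-7/5, -1/6}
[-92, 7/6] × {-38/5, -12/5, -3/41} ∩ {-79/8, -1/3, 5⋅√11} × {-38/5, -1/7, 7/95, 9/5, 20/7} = {-79/8, -1/3} × {-38/5}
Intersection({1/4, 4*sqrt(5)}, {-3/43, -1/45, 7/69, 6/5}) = EmptySet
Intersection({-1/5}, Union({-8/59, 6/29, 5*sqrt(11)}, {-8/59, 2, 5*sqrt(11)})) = EmptySet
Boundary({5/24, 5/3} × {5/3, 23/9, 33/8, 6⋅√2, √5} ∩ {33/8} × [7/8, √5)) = ∅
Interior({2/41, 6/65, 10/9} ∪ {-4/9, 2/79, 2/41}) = ∅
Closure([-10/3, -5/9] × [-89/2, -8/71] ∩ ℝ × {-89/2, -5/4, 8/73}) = [-10/3, -5/9] × {-89/2, -5/4}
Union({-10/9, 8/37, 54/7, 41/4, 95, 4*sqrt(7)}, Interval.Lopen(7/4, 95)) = Union({-10/9, 8/37}, Interval.Lopen(7/4, 95))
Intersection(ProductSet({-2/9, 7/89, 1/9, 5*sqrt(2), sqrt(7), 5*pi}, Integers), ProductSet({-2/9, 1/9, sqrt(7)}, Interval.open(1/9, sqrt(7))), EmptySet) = EmptySet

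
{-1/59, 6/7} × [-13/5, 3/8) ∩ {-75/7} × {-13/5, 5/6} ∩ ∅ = ∅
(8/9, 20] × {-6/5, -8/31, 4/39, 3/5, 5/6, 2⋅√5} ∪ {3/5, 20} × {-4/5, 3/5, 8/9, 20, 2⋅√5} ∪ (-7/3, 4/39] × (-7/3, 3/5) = ((-7/3, 4/39] × (-7/3, 3/5)) ∪ ({3/5, 20} × {-4/5, 3/5, 8/9, 20, 2⋅√5}) ∪ ((8/9, 20] × {-6/5, -8/31, 4/39, 3/5, 5/6, 2⋅√5})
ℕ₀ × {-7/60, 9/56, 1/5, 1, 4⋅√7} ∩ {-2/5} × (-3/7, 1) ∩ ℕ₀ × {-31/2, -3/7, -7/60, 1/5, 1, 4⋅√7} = ∅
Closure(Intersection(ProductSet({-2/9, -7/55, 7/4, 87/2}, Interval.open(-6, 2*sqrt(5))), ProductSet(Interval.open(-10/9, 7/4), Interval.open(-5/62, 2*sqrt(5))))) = ProductSet({-2/9, -7/55}, Interval(-5/62, 2*sqrt(5)))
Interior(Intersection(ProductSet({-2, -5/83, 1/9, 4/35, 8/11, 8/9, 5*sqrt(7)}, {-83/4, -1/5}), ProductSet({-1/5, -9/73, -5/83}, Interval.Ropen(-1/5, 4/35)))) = EmptySet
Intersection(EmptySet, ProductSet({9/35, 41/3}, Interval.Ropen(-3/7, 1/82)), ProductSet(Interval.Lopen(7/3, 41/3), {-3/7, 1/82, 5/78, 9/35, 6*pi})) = EmptySet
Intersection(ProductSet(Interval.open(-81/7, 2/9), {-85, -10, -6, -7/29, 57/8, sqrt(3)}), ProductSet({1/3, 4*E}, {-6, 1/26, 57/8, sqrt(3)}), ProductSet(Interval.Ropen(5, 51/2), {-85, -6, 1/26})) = EmptySet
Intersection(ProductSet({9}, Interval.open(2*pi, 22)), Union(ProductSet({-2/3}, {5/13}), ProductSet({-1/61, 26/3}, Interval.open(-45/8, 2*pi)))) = EmptySet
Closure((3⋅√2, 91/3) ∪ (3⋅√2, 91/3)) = [3⋅√2, 91/3]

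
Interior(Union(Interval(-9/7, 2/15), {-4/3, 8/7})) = Interval.open(-9/7, 2/15)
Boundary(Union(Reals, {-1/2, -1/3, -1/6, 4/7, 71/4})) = EmptySet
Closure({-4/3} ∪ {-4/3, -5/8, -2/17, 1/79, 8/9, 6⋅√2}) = {-4/3, -5/8, -2/17, 1/79, 8/9, 6⋅√2}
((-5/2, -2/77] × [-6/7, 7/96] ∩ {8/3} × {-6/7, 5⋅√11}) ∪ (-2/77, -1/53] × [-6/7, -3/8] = (-2/77, -1/53] × [-6/7, -3/8]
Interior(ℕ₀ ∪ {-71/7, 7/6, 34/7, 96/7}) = ∅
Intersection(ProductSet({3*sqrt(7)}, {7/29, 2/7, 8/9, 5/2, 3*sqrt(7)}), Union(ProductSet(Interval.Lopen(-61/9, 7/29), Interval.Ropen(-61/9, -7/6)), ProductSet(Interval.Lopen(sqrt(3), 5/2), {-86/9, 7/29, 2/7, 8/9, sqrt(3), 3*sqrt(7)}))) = EmptySet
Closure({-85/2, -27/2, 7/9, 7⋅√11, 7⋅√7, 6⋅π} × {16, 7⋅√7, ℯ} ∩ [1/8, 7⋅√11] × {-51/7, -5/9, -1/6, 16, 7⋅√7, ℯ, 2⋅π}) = {7/9, 7⋅√11, 7⋅√7, 6⋅π} × {16, 7⋅√7, ℯ}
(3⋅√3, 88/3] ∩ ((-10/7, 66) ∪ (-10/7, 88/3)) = (3⋅√3, 88/3]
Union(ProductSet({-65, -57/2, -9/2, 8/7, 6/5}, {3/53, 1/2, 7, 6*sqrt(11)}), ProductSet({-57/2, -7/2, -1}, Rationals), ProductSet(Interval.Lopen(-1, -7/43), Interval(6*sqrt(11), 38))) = Union(ProductSet({-57/2, -7/2, -1}, Rationals), ProductSet({-65, -57/2, -9/2, 8/7, 6/5}, {3/53, 1/2, 7, 6*sqrt(11)}), ProductSet(Interval.Lopen(-1, -7/43), Interval(6*sqrt(11), 38)))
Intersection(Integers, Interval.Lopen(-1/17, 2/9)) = Range(0, 1, 1)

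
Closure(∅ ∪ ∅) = ∅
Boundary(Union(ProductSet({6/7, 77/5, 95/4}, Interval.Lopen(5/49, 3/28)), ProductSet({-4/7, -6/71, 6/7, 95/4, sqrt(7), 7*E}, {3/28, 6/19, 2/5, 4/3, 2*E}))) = Union(ProductSet({6/7, 77/5, 95/4}, Interval(5/49, 3/28)), ProductSet({-4/7, -6/71, 6/7, 95/4, sqrt(7), 7*E}, {3/28, 6/19, 2/5, 4/3, 2*E}))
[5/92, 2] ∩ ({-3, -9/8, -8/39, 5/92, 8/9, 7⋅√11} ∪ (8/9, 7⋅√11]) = {5/92} ∪ [8/9, 2]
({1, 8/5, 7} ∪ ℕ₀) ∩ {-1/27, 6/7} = ∅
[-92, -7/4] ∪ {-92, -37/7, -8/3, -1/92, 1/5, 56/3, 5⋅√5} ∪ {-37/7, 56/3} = [-92, -7/4] ∪ {-1/92, 1/5, 56/3, 5⋅√5}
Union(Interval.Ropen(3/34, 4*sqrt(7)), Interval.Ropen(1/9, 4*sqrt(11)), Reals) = Interval(-oo, oo)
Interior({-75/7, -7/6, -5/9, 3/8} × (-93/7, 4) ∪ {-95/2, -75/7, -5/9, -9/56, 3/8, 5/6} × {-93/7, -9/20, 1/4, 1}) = ∅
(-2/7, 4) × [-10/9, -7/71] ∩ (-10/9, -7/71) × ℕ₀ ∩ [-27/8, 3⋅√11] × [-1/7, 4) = ∅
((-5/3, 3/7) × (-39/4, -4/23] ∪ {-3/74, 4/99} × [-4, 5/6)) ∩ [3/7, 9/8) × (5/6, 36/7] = ∅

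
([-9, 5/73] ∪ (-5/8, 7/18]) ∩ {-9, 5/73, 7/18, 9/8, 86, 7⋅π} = {-9, 5/73, 7/18}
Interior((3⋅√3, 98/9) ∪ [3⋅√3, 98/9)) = (3⋅√3, 98/9)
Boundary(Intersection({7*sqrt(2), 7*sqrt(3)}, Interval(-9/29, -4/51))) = EmptySet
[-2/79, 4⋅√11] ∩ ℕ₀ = {0, 1, …, 13}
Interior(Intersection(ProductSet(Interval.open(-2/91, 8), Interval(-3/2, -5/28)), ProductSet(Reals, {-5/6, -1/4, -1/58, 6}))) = EmptySet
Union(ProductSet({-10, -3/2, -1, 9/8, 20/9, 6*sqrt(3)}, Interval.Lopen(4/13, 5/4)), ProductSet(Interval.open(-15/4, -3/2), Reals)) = Union(ProductSet({-10, -3/2, -1, 9/8, 20/9, 6*sqrt(3)}, Interval.Lopen(4/13, 5/4)), ProductSet(Interval.open(-15/4, -3/2), Reals))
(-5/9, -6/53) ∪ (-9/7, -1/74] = (-9/7, -1/74]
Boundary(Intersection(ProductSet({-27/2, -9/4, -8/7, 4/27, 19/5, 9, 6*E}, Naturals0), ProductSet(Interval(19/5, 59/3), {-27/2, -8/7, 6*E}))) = EmptySet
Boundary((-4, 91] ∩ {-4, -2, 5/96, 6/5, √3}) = {-2, 5/96, 6/5, √3}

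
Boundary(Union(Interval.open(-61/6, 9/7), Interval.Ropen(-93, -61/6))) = {-93, -61/6, 9/7}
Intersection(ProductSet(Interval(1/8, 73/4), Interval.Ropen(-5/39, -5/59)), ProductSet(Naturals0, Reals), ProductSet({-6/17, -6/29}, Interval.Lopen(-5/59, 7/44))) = EmptySet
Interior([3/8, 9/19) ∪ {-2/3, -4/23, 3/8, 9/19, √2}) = (3/8, 9/19)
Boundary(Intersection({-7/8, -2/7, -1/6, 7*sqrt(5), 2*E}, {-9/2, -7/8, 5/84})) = {-7/8}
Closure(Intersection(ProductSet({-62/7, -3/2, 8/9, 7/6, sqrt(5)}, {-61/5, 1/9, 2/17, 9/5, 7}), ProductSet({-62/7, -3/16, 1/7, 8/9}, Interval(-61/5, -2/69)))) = ProductSet({-62/7, 8/9}, {-61/5})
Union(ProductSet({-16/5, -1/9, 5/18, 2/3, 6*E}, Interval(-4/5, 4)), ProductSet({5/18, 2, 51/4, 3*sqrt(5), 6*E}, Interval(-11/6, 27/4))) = Union(ProductSet({-16/5, -1/9, 5/18, 2/3, 6*E}, Interval(-4/5, 4)), ProductSet({5/18, 2, 51/4, 3*sqrt(5), 6*E}, Interval(-11/6, 27/4)))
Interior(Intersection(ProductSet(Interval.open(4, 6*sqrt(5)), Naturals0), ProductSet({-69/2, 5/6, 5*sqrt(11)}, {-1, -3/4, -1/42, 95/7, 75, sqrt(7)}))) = EmptySet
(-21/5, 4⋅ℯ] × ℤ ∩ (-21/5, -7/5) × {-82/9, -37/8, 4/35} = ∅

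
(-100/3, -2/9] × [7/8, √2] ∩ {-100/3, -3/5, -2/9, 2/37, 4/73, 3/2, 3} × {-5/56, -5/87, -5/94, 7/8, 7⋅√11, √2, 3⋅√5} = {-3/5, -2/9} × {7/8, √2}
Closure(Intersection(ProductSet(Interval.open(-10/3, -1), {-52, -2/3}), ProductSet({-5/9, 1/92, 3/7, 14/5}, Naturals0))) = EmptySet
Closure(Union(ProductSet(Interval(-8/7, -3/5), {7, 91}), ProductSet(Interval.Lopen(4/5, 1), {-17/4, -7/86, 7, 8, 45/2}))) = Union(ProductSet(Interval(-8/7, -3/5), {7, 91}), ProductSet(Interval(4/5, 1), {-17/4, -7/86, 7, 8, 45/2}))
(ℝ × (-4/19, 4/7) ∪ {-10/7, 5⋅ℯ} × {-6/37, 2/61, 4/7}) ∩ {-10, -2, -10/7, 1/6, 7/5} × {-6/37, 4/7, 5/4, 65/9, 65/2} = ({-10/7} × {-6/37, 4/7}) ∪ ({-10, -2, -10/7, 1/6, 7/5} × {-6/37})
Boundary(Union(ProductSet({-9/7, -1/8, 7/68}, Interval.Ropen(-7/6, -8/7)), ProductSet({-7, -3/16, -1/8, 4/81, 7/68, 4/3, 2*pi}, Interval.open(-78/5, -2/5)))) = Union(ProductSet({-9/7, -1/8, 7/68}, Interval(-7/6, -8/7)), ProductSet({-7, -3/16, -1/8, 4/81, 7/68, 4/3, 2*pi}, Interval(-78/5, -2/5)))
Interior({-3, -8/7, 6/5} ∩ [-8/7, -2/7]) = ∅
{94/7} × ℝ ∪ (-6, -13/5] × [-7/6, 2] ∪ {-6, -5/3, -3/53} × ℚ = ({94/7} × ℝ) ∪ ({-6, -5/3, -3/53} × ℚ) ∪ ((-6, -13/5] × [-7/6, 2])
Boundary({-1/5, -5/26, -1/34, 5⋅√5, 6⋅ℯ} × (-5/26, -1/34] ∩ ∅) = ∅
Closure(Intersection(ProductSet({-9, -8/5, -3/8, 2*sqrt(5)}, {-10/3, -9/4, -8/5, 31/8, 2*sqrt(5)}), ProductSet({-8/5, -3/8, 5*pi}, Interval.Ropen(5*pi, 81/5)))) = EmptySet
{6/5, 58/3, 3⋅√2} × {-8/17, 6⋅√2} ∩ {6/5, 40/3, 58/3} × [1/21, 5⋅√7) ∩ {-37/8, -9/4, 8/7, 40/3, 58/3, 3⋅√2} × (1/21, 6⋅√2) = ∅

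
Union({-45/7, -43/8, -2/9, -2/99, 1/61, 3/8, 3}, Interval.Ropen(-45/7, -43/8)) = Union({-2/9, -2/99, 1/61, 3/8, 3}, Interval(-45/7, -43/8))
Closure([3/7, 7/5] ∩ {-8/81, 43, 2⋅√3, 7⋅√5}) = ∅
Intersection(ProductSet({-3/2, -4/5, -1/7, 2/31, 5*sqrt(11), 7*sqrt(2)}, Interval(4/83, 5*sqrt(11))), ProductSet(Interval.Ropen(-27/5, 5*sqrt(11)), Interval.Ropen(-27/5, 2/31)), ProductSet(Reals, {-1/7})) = EmptySet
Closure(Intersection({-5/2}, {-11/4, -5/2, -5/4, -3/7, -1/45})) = {-5/2}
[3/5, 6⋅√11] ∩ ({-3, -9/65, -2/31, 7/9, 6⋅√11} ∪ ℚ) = {6⋅√11} ∪ (ℚ ∩ [3/5, 6⋅√11])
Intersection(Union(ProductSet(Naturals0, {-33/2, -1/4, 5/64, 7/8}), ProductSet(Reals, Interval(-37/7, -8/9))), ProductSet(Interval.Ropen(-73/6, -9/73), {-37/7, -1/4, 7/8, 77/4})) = ProductSet(Interval.Ropen(-73/6, -9/73), {-37/7})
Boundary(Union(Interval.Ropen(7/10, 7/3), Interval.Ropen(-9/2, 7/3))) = {-9/2, 7/3}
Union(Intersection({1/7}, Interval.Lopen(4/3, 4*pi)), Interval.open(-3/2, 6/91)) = Interval.open(-3/2, 6/91)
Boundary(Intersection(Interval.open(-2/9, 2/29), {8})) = EmptySet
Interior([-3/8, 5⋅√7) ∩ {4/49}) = ∅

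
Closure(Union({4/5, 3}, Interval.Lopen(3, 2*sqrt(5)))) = Union({4/5}, Interval(3, 2*sqrt(5)))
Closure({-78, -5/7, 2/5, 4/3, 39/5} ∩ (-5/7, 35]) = {2/5, 4/3, 39/5}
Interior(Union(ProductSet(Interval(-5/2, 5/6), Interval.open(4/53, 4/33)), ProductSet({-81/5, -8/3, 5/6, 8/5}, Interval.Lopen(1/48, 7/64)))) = ProductSet(Interval.open(-5/2, 5/6), Interval.open(4/53, 4/33))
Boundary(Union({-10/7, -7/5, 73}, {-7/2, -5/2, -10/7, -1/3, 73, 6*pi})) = {-7/2, -5/2, -10/7, -7/5, -1/3, 73, 6*pi}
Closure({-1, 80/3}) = {-1, 80/3}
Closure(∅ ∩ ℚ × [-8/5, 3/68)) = ∅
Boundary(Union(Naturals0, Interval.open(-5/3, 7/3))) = Union(Complement(Naturals0, Interval.open(-5/3, 7/3)), {-5/3, 7/3})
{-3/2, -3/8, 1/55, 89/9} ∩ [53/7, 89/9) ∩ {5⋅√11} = ∅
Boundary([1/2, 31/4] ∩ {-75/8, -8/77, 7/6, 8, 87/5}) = {7/6}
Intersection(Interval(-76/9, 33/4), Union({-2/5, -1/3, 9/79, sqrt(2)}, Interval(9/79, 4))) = Union({-2/5, -1/3}, Interval(9/79, 4))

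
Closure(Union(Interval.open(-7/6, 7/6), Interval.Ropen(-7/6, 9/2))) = Interval(-7/6, 9/2)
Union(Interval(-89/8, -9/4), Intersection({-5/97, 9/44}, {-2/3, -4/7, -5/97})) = Union({-5/97}, Interval(-89/8, -9/4))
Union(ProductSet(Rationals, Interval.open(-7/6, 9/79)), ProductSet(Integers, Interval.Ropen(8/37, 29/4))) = Union(ProductSet(Integers, Interval.Ropen(8/37, 29/4)), ProductSet(Rationals, Interval.open(-7/6, 9/79)))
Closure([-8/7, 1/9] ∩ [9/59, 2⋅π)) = ∅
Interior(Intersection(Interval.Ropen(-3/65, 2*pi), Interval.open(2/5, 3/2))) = Interval.open(2/5, 3/2)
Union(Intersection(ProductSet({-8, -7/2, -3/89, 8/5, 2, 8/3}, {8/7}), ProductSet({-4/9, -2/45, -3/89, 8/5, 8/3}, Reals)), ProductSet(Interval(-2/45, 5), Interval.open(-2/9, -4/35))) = Union(ProductSet({-3/89, 8/5, 8/3}, {8/7}), ProductSet(Interval(-2/45, 5), Interval.open(-2/9, -4/35)))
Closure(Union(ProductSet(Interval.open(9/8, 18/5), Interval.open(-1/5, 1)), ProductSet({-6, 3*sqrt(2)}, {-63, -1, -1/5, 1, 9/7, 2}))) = Union(ProductSet({-6, 3*sqrt(2)}, {-63, -1, -1/5, 1, 9/7, 2}), ProductSet({9/8, 18/5}, Interval(-1/5, 1)), ProductSet(Interval(9/8, 18/5), {-1/5, 1}), ProductSet(Interval.open(9/8, 18/5), Interval.open(-1/5, 1)))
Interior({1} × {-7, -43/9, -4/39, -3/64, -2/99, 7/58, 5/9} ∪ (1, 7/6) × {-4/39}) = ∅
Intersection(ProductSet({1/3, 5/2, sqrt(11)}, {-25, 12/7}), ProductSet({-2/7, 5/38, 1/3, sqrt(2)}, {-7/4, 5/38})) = EmptySet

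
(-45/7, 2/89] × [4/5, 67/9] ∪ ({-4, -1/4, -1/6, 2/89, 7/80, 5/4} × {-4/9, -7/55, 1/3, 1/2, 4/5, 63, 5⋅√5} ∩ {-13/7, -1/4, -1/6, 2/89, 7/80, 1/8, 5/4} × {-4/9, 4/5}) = ({-1/4, -1/6, 2/89, 7/80, 5/4} × {-4/9, 4/5}) ∪ ((-45/7, 2/89] × [4/5, 67/9])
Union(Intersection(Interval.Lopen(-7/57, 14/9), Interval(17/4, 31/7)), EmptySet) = EmptySet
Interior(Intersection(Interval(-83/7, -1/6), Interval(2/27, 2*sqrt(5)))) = EmptySet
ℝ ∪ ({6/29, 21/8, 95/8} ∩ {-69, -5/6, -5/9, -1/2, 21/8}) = ℝ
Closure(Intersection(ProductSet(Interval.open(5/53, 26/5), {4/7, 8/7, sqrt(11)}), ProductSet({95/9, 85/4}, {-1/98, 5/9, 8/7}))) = EmptySet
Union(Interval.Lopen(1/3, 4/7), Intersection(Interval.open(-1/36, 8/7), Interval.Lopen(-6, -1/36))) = Interval.Lopen(1/3, 4/7)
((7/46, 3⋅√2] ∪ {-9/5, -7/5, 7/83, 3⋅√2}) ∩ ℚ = {-9/5, -7/5, 7/83} ∪ (ℚ ∩ (7/46, 3⋅√2])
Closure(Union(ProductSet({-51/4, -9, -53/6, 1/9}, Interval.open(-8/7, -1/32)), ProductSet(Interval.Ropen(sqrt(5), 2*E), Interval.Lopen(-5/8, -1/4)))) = Union(ProductSet({sqrt(5), 2*E}, Interval(-5/8, -1/4)), ProductSet({-51/4, -9, -53/6, 1/9}, Interval(-8/7, -1/32)), ProductSet(Interval(sqrt(5), 2*E), {-5/8, -1/4}), ProductSet(Interval.Ropen(sqrt(5), 2*E), Interval.Lopen(-5/8, -1/4)))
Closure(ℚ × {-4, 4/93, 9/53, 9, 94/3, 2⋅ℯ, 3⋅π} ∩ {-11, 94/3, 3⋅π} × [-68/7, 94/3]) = {-11, 94/3} × {-4, 4/93, 9/53, 9, 94/3, 2⋅ℯ, 3⋅π}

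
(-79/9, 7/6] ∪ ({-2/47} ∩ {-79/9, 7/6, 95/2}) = (-79/9, 7/6]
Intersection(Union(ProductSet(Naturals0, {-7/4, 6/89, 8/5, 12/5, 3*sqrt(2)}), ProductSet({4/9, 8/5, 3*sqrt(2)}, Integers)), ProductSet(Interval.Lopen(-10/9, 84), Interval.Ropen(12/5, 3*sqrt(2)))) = Union(ProductSet({4/9, 8/5, 3*sqrt(2)}, Range(3, 5, 1)), ProductSet(Range(0, 85, 1), {12/5}))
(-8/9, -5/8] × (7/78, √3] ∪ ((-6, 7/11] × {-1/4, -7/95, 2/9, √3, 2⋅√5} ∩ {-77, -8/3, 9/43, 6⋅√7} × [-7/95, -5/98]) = ({-8/3, 9/43} × {-7/95}) ∪ ((-8/9, -5/8] × (7/78, √3])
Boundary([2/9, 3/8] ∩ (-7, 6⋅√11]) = {2/9, 3/8}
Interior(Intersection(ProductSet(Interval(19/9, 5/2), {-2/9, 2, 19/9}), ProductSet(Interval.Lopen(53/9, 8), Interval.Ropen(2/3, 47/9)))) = EmptySet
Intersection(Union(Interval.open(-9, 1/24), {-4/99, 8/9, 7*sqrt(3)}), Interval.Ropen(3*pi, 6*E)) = {7*sqrt(3)}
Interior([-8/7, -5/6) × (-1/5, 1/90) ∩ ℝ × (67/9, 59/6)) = ∅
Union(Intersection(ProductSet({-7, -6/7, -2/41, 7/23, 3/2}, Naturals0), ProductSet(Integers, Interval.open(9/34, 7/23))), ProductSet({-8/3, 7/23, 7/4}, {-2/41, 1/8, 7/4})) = ProductSet({-8/3, 7/23, 7/4}, {-2/41, 1/8, 7/4})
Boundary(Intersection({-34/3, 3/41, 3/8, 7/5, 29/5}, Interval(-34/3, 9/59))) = {-34/3, 3/41}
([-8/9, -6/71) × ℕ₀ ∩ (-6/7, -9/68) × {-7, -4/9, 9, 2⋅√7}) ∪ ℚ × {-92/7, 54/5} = (ℚ × {-92/7, 54/5}) ∪ ((-6/7, -9/68) × {9})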